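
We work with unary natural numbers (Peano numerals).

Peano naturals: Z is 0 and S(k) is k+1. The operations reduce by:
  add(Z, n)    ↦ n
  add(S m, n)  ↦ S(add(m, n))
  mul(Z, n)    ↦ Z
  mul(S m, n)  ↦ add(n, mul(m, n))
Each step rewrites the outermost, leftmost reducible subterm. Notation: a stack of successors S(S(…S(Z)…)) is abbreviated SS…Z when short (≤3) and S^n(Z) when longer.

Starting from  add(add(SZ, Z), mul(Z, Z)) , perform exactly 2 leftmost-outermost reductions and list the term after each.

Answer: after 2 steps: S(add(add(Z, Z), mul(Z, Z)))

Reduction:
  start: add(add(SZ, Z), mul(Z, Z))
  [1] add(S(add(Z, Z)), mul(Z, Z))
  [2] S(add(add(Z, Z), mul(Z, Z)))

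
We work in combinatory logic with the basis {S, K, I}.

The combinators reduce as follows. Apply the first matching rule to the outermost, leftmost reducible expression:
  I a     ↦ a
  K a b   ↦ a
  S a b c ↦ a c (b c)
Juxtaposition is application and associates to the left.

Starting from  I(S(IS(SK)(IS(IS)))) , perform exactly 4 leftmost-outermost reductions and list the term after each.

  start: I(S(IS(SK)(IS(IS))))
  step 1: S(IS(SK)(IS(IS)))
  step 2: S(S(SK)(IS(IS)))
  step 3: S(S(SK)(S(IS)))
  step 4: S(S(SK)(SS))

Answer: after 4 steps: S(S(SK)(SS))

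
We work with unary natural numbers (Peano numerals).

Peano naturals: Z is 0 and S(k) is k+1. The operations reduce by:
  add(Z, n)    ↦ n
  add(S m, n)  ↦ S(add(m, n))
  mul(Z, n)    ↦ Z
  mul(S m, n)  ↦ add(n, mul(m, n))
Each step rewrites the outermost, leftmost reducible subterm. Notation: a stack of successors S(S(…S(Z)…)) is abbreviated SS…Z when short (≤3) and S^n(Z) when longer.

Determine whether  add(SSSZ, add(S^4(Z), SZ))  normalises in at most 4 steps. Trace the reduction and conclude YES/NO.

Answer: NO — after 4 steps the term is S(S(S(add(S^4(Z), SZ)))), not yet normal

Derivation:
  start: add(SSSZ, add(S^4(Z), SZ))
  step 1: S(add(SSZ, add(S^4(Z), SZ)))
  step 2: S(S(add(SZ, add(S^4(Z), SZ))))
  step 3: S(S(S(add(Z, add(S^4(Z), SZ)))))
  step 4: S(S(S(add(S^4(Z), SZ))))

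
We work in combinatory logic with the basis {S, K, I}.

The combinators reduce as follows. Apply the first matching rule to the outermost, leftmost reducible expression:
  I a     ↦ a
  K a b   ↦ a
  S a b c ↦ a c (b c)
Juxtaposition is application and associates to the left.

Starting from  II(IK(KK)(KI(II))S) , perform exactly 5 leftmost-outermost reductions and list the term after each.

  start: II(IK(KK)(KI(II))S)
  →1  I(IK(KK)(KI(II))S)
  →2  IK(KK)(KI(II))S
  →3  K(KK)(KI(II))S
  →4  KKS
  →5  K

Answer: after 5 steps: K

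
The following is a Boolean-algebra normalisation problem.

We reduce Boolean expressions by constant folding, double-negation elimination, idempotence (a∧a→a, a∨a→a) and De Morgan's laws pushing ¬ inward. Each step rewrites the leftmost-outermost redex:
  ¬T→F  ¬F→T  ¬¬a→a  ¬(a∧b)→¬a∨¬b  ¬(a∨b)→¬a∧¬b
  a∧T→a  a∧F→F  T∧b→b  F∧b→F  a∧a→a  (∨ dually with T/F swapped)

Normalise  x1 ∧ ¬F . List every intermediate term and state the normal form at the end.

  start: x1 ∧ ¬F
  →1  x1 ∧ T
  →2  x1

Answer: normal form = x1  (in 2 steps)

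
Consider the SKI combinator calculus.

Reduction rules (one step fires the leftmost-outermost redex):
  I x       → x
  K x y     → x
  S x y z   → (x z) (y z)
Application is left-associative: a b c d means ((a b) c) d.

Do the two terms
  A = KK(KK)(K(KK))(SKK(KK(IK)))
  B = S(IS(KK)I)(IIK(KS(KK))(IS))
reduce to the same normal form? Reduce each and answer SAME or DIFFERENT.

Answer: DIFFERENT — A ⇓ K(KK), B ⇓ S(S(KK)I)S

Working:
Term A:
  start: KK(KK)(K(KK))(SKK(KK(IK)))
  step 1: K(K(KK))(SKK(KK(IK)))
  step 2: K(KK)

Term B:
  start: S(IS(KK)I)(IIK(KS(KK))(IS))
  step 1: S(S(KK)I)(IIK(KS(KK))(IS))
  step 2: S(S(KK)I)(IK(KS(KK))(IS))
  step 3: S(S(KK)I)(K(KS(KK))(IS))
  step 4: S(S(KK)I)(KS(KK))
  step 5: S(S(KK)I)S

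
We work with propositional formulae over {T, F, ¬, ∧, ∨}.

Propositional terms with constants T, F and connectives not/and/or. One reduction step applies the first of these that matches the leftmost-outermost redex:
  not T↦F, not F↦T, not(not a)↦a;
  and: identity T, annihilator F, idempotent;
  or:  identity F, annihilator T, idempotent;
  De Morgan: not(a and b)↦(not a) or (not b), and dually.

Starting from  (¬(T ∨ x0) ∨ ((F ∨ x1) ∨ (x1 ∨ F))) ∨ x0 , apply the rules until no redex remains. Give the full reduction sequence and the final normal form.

  start: (¬(T ∨ x0) ∨ ((F ∨ x1) ∨ (x1 ∨ F))) ∨ x0
  step 1: ((¬T ∧ ¬x0) ∨ ((F ∨ x1) ∨ (x1 ∨ F))) ∨ x0
  step 2: ((F ∧ ¬x0) ∨ ((F ∨ x1) ∨ (x1 ∨ F))) ∨ x0
  step 3: (F ∨ ((F ∨ x1) ∨ (x1 ∨ F))) ∨ x0
  step 4: ((F ∨ x1) ∨ (x1 ∨ F)) ∨ x0
  step 5: (x1 ∨ (x1 ∨ F)) ∨ x0
  step 6: (x1 ∨ x1) ∨ x0
  step 7: x1 ∨ x0

Answer: normal form = x1 ∨ x0  (in 7 steps)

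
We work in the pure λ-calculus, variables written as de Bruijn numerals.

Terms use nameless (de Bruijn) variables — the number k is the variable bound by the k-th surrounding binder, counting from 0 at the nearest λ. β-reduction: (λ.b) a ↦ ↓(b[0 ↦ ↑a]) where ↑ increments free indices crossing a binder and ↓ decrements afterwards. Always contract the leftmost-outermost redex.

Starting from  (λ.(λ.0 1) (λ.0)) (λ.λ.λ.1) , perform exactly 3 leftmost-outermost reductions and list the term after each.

Answer: after 3 steps: λ.λ.λ.1

Reduction:
  start: (λ.(λ.0 1) (λ.0)) (λ.λ.λ.1)
  step 1: (λ.0 (λ.λ.λ.1)) (λ.0)
  step 2: (λ.0) (λ.λ.λ.1)
  step 3: λ.λ.λ.1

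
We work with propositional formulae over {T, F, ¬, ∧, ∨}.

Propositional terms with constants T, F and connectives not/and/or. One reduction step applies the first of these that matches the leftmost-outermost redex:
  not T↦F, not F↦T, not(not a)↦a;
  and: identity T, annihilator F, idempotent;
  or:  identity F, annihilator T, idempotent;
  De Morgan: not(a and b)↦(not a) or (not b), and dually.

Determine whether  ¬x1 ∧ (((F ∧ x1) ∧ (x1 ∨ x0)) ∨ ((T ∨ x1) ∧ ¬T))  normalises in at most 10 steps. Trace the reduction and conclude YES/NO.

Answer: YES — reaches normal form F in 7 ≤ 10 steps

Derivation:
  start: ¬x1 ∧ (((F ∧ x1) ∧ (x1 ∨ x0)) ∨ ((T ∨ x1) ∧ ¬T))
  →1  ¬x1 ∧ ((F ∧ (x1 ∨ x0)) ∨ ((T ∨ x1) ∧ ¬T))
  →2  ¬x1 ∧ (F ∨ ((T ∨ x1) ∧ ¬T))
  →3  ¬x1 ∧ ((T ∨ x1) ∧ ¬T)
  →4  ¬x1 ∧ (T ∧ ¬T)
  →5  ¬x1 ∧ ¬T
  →6  ¬x1 ∧ F
  →7  F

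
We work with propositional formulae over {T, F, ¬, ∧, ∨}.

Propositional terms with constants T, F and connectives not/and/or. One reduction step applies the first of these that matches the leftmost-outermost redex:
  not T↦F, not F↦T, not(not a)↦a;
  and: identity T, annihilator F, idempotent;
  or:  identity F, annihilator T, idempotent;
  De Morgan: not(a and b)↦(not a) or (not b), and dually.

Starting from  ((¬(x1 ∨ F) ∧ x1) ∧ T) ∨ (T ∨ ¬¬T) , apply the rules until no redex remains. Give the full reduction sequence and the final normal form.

  start: ((¬(x1 ∨ F) ∧ x1) ∧ T) ∨ (T ∨ ¬¬T)
  →1  (¬(x1 ∨ F) ∧ x1) ∨ (T ∨ ¬¬T)
  →2  ((¬x1 ∧ ¬F) ∧ x1) ∨ (T ∨ ¬¬T)
  →3  ((¬x1 ∧ T) ∧ x1) ∨ (T ∨ ¬¬T)
  →4  (¬x1 ∧ x1) ∨ (T ∨ ¬¬T)
  →5  (¬x1 ∧ x1) ∨ T
  →6  T

Answer: normal form = T  (in 6 steps)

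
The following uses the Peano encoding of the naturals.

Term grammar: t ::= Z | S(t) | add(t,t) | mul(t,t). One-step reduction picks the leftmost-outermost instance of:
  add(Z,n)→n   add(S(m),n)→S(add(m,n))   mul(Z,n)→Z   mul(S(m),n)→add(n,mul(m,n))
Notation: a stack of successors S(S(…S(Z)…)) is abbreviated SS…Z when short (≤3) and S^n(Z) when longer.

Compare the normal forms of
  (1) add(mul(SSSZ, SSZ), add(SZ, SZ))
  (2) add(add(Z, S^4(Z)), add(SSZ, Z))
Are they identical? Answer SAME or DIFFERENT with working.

Term A:
  start: add(mul(SSSZ, SSZ), add(SZ, SZ))
  step 1: add(add(SSZ, mul(SSZ, SSZ)), add(SZ, SZ))
  step 2: add(S(add(SZ, mul(SSZ, SSZ))), add(SZ, SZ))
  step 3: S(add(add(SZ, mul(SSZ, SSZ)), add(SZ, SZ)))
  step 4: S(add(S(add(Z, mul(SSZ, SSZ))), add(SZ, SZ)))
  step 5: S(S(add(add(Z, mul(SSZ, SSZ)), add(SZ, SZ))))
  step 6: S(S(add(mul(SSZ, SSZ), add(SZ, SZ))))
  step 7: S(S(add(add(SSZ, mul(SZ, SSZ)), add(SZ, SZ))))
  step 8: S(S(add(S(add(SZ, mul(SZ, SSZ))), add(SZ, SZ))))
  step 9: S(S(S(add(add(SZ, mul(SZ, SSZ)), add(SZ, SZ)))))
  step 10: S(S(S(add(S(add(Z, mul(SZ, SSZ))), add(SZ, SZ)))))
  step 11: S(S(S(S(add(add(Z, mul(SZ, SSZ)), add(SZ, SZ))))))
  step 12: S(S(S(S(add(mul(SZ, SSZ), add(SZ, SZ))))))
  step 13: S(S(S(S(add(add(SSZ, mul(Z, SSZ)), add(SZ, SZ))))))
  step 14: S(S(S(S(add(S(add(SZ, mul(Z, SSZ))), add(SZ, SZ))))))
  step 15: S(S(S(S(S(add(add(SZ, mul(Z, SSZ)), add(SZ, SZ)))))))
  step 16: S(S(S(S(S(add(S(add(Z, mul(Z, SSZ))), add(SZ, SZ)))))))
  step 17: S(S(S(S(S(S(add(add(Z, mul(Z, SSZ)), add(SZ, SZ))))))))
  step 18: S(S(S(S(S(S(add(mul(Z, SSZ), add(SZ, SZ))))))))
  step 19: S(S(S(S(S(S(add(Z, add(SZ, SZ))))))))
  step 20: S(S(S(S(S(S(add(SZ, SZ)))))))
  step 21: S(S(S(S(S(S(S(add(Z, SZ))))))))
  step 22: S^8(Z)

Term B:
  start: add(add(Z, S^4(Z)), add(SSZ, Z))
  step 1: add(S^4(Z), add(SSZ, Z))
  step 2: S(add(SSSZ, add(SSZ, Z)))
  step 3: S(S(add(SSZ, add(SSZ, Z))))
  step 4: S(S(S(add(SZ, add(SSZ, Z)))))
  step 5: S(S(S(S(add(Z, add(SSZ, Z))))))
  step 6: S(S(S(S(add(SSZ, Z)))))
  step 7: S(S(S(S(S(add(SZ, Z))))))
  step 8: S(S(S(S(S(S(add(Z, Z)))))))
  step 9: S^6(Z)

Answer: DIFFERENT — A ⇓ S^8(Z), B ⇓ S^6(Z)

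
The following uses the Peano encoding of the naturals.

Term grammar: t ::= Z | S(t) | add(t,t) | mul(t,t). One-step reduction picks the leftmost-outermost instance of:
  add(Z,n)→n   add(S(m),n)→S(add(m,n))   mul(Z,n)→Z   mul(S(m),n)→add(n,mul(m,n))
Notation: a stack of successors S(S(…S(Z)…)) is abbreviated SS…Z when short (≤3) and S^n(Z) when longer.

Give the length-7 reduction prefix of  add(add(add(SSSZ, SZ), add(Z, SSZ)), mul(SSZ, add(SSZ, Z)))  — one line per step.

Answer: after 7 steps: S(S(add(add(S(add(Z, SZ)), add(Z, SSZ)), mul(SSZ, add(SSZ, Z)))))

Reduction:
  start: add(add(add(SSSZ, SZ), add(Z, SSZ)), mul(SSZ, add(SSZ, Z)))
  →1  add(add(S(add(SSZ, SZ)), add(Z, SSZ)), mul(SSZ, add(SSZ, Z)))
  →2  add(S(add(add(SSZ, SZ), add(Z, SSZ))), mul(SSZ, add(SSZ, Z)))
  →3  S(add(add(add(SSZ, SZ), add(Z, SSZ)), mul(SSZ, add(SSZ, Z))))
  →4  S(add(add(S(add(SZ, SZ)), add(Z, SSZ)), mul(SSZ, add(SSZ, Z))))
  →5  S(add(S(add(add(SZ, SZ), add(Z, SSZ))), mul(SSZ, add(SSZ, Z))))
  →6  S(S(add(add(add(SZ, SZ), add(Z, SSZ)), mul(SSZ, add(SSZ, Z)))))
  →7  S(S(add(add(S(add(Z, SZ)), add(Z, SSZ)), mul(SSZ, add(SSZ, Z)))))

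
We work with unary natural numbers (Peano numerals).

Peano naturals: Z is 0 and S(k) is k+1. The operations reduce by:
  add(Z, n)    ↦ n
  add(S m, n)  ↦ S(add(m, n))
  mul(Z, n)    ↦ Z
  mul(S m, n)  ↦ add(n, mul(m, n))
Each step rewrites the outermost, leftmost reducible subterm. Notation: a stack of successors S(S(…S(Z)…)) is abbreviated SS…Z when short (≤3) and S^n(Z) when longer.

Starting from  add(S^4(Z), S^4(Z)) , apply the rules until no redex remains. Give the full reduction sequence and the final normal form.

Answer: normal form = S^8(Z)  (in 5 steps)

Working:
  start: add(S^4(Z), S^4(Z))
  [1] S(add(SSSZ, S^4(Z)))
  [2] S(S(add(SSZ, S^4(Z))))
  [3] S(S(S(add(SZ, S^4(Z)))))
  [4] S(S(S(S(add(Z, S^4(Z))))))
  [5] S^8(Z)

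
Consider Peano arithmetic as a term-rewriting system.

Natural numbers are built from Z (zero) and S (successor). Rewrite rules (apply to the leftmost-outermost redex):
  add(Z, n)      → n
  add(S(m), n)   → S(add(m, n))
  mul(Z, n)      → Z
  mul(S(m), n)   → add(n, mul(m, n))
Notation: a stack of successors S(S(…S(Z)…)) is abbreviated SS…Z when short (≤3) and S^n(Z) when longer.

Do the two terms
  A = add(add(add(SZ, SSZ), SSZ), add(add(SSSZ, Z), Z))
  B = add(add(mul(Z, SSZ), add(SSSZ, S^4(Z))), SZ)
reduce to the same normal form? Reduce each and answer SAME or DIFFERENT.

Answer: SAME — A ⇓ S^8(Z), B ⇓ S^8(Z)

Reduction:
Term A:
  start: add(add(add(SZ, SSZ), SSZ), add(add(SSSZ, Z), Z))
  step 1: add(add(S(add(Z, SSZ)), SSZ), add(add(SSSZ, Z), Z))
  step 2: add(S(add(add(Z, SSZ), SSZ)), add(add(SSSZ, Z), Z))
  step 3: S(add(add(add(Z, SSZ), SSZ), add(add(SSSZ, Z), Z)))
  step 4: S(add(add(SSZ, SSZ), add(add(SSSZ, Z), Z)))
  step 5: S(add(S(add(SZ, SSZ)), add(add(SSSZ, Z), Z)))
  step 6: S(S(add(add(SZ, SSZ), add(add(SSSZ, Z), Z))))
  step 7: S(S(add(S(add(Z, SSZ)), add(add(SSSZ, Z), Z))))
  step 8: S(S(S(add(add(Z, SSZ), add(add(SSSZ, Z), Z)))))
  step 9: S(S(S(add(SSZ, add(add(SSSZ, Z), Z)))))
  step 10: S(S(S(S(add(SZ, add(add(SSSZ, Z), Z))))))
  step 11: S(S(S(S(S(add(Z, add(add(SSSZ, Z), Z)))))))
  step 12: S(S(S(S(S(add(add(SSSZ, Z), Z))))))
  step 13: S(S(S(S(S(add(S(add(SSZ, Z)), Z))))))
  step 14: S(S(S(S(S(S(add(add(SSZ, Z), Z)))))))
  step 15: S(S(S(S(S(S(add(S(add(SZ, Z)), Z)))))))
  step 16: S(S(S(S(S(S(S(add(add(SZ, Z), Z))))))))
  step 17: S(S(S(S(S(S(S(add(S(add(Z, Z)), Z))))))))
  step 18: S(S(S(S(S(S(S(S(add(add(Z, Z), Z)))))))))
  step 19: S(S(S(S(S(S(S(S(add(Z, Z)))))))))
  step 20: S^8(Z)

Term B:
  start: add(add(mul(Z, SSZ), add(SSSZ, S^4(Z))), SZ)
  step 1: add(add(Z, add(SSSZ, S^4(Z))), SZ)
  step 2: add(add(SSSZ, S^4(Z)), SZ)
  step 3: add(S(add(SSZ, S^4(Z))), SZ)
  step 4: S(add(add(SSZ, S^4(Z)), SZ))
  step 5: S(add(S(add(SZ, S^4(Z))), SZ))
  step 6: S(S(add(add(SZ, S^4(Z)), SZ)))
  step 7: S(S(add(S(add(Z, S^4(Z))), SZ)))
  step 8: S(S(S(add(add(Z, S^4(Z)), SZ))))
  step 9: S(S(S(add(S^4(Z), SZ))))
  step 10: S(S(S(S(add(SSSZ, SZ)))))
  step 11: S(S(S(S(S(add(SSZ, SZ))))))
  step 12: S(S(S(S(S(S(add(SZ, SZ)))))))
  step 13: S(S(S(S(S(S(S(add(Z, SZ))))))))
  step 14: S^8(Z)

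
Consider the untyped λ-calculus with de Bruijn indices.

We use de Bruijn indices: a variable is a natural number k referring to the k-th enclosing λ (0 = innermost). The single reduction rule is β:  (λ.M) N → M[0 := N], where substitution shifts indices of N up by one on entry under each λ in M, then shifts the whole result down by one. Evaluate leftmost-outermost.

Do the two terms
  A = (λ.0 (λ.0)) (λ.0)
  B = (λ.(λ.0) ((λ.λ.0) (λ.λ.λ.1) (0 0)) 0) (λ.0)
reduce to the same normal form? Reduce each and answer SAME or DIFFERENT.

Answer: SAME — A ⇓ λ.0, B ⇓ λ.0

Derivation:
Term A:
  start: (λ.0 (λ.0)) (λ.0)
  step 1: (λ.0) (λ.0)
  step 2: λ.0

Term B:
  start: (λ.(λ.0) ((λ.λ.0) (λ.λ.λ.1) (0 0)) 0) (λ.0)
  step 1: (λ.0) ((λ.λ.0) (λ.λ.λ.1) ((λ.0) (λ.0))) (λ.0)
  step 2: (λ.λ.0) (λ.λ.λ.1) ((λ.0) (λ.0)) (λ.0)
  step 3: (λ.0) ((λ.0) (λ.0)) (λ.0)
  step 4: (λ.0) (λ.0) (λ.0)
  step 5: (λ.0) (λ.0)
  step 6: λ.0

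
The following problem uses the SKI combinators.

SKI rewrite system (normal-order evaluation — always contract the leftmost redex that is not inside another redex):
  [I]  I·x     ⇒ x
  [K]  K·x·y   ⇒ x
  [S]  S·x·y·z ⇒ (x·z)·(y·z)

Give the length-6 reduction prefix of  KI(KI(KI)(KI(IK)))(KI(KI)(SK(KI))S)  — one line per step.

Answer: after 6 steps: S

Derivation:
  start: KI(KI(KI)(KI(IK)))(KI(KI)(SK(KI))S)
  →1  I(KI(KI)(SK(KI))S)
  →2  KI(KI)(SK(KI))S
  →3  I(SK(KI))S
  →4  SK(KI)S
  →5  KS(KIS)
  →6  S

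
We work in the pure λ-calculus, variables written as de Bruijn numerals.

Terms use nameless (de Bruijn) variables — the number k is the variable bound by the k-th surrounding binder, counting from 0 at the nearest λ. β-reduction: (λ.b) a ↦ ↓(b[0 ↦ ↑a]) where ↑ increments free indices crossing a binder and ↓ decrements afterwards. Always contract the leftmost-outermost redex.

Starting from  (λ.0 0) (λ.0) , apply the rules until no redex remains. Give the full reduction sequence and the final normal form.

  start: (λ.0 0) (λ.0)
  [1] (λ.0) (λ.0)
  [2] λ.0

Answer: normal form = λ.0  (in 2 steps)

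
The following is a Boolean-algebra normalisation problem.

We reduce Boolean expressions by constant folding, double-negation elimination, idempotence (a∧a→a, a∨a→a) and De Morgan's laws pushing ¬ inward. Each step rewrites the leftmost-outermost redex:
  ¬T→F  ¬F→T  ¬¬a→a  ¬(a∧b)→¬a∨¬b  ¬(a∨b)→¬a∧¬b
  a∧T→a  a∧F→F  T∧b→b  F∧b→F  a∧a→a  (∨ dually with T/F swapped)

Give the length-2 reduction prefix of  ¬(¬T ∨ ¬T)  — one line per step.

Answer: after 2 steps: ¬¬T

Working:
  start: ¬(¬T ∨ ¬T)
  step 1: ¬¬T ∧ ¬¬T
  step 2: ¬¬T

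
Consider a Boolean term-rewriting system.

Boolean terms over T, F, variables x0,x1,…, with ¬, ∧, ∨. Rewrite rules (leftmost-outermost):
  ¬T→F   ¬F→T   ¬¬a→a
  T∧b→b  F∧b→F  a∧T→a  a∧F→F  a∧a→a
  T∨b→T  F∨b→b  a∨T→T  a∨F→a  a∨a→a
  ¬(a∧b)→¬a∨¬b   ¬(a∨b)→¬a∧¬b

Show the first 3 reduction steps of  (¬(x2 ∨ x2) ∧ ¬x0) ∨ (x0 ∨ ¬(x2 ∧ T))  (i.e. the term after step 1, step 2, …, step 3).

Answer: after 3 steps: (¬x2 ∧ ¬x0) ∨ (x0 ∨ (¬x2 ∨ ¬T))

Derivation:
  start: (¬(x2 ∨ x2) ∧ ¬x0) ∨ (x0 ∨ ¬(x2 ∧ T))
  [1] ((¬x2 ∧ ¬x2) ∧ ¬x0) ∨ (x0 ∨ ¬(x2 ∧ T))
  [2] (¬x2 ∧ ¬x0) ∨ (x0 ∨ ¬(x2 ∧ T))
  [3] (¬x2 ∧ ¬x0) ∨ (x0 ∨ (¬x2 ∨ ¬T))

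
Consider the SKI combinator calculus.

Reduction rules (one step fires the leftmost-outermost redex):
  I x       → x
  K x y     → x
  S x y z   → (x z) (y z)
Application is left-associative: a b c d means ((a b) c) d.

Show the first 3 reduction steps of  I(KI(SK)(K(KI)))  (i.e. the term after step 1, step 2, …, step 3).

Answer: after 3 steps: K(KI)

Derivation:
  start: I(KI(SK)(K(KI)))
  [1] KI(SK)(K(KI))
  [2] I(K(KI))
  [3] K(KI)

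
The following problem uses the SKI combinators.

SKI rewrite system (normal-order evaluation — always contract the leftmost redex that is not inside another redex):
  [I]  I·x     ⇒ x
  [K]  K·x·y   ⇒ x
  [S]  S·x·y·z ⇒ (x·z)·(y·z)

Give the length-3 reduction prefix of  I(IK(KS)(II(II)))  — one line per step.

  start: I(IK(KS)(II(II)))
  →1  IK(KS)(II(II))
  →2  K(KS)(II(II))
  →3  KS

Answer: after 3 steps: KS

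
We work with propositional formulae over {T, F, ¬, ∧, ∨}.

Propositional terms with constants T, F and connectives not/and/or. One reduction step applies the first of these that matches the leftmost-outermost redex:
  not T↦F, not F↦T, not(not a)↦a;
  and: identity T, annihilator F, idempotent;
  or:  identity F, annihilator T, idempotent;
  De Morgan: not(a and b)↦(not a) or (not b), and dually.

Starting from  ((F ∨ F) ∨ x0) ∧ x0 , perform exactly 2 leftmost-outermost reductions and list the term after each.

Answer: after 2 steps: x0 ∧ x0

Derivation:
  start: ((F ∨ F) ∨ x0) ∧ x0
  [1] (F ∨ x0) ∧ x0
  [2] x0 ∧ x0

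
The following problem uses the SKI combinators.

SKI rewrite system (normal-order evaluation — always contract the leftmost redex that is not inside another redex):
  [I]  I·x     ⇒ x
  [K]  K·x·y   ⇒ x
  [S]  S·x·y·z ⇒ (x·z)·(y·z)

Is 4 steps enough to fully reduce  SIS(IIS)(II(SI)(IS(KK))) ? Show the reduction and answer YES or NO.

Answer: NO — after 4 steps the term is S(S(IIS))(II(SI)(IS(KK))), not yet normal

Reduction:
  start: SIS(IIS)(II(SI)(IS(KK)))
  →1  I(IIS)(S(IIS))(II(SI)(IS(KK)))
  →2  IIS(S(IIS))(II(SI)(IS(KK)))
  →3  IS(S(IIS))(II(SI)(IS(KK)))
  →4  S(S(IIS))(II(SI)(IS(KK)))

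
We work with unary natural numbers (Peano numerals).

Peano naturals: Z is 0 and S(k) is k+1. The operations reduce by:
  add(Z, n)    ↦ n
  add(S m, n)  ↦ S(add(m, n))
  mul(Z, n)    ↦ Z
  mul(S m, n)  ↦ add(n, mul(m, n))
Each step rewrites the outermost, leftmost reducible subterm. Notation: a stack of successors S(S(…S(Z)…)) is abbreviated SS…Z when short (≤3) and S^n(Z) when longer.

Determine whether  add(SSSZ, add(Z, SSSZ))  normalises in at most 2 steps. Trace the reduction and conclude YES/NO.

Answer: NO — after 2 steps the term is S(S(add(SZ, add(Z, SSSZ)))), not yet normal

Reduction:
  start: add(SSSZ, add(Z, SSSZ))
  step 1: S(add(SSZ, add(Z, SSSZ)))
  step 2: S(S(add(SZ, add(Z, SSSZ))))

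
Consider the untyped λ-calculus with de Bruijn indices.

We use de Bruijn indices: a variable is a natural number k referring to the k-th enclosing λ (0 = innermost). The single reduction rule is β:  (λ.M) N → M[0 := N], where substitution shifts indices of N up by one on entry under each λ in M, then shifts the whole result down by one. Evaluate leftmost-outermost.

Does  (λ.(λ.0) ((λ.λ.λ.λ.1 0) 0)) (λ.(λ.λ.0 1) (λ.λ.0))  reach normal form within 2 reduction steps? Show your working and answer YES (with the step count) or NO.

Answer: NO — after 2 steps the term is (λ.λ.λ.λ.1 0) (λ.(λ.λ.0 1) (λ.λ.0)), not yet normal

Derivation:
  start: (λ.(λ.0) ((λ.λ.λ.λ.1 0) 0)) (λ.(λ.λ.0 1) (λ.λ.0))
  [1] (λ.0) ((λ.λ.λ.λ.1 0) (λ.(λ.λ.0 1) (λ.λ.0)))
  [2] (λ.λ.λ.λ.1 0) (λ.(λ.λ.0 1) (λ.λ.0))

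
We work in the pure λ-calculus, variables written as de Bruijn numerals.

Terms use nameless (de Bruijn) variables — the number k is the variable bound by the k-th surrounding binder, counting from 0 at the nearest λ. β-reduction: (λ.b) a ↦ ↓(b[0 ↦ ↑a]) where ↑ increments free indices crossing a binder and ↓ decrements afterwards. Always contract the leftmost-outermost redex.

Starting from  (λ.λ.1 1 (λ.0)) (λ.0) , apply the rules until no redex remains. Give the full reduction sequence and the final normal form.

  start: (λ.λ.1 1 (λ.0)) (λ.0)
  step 1: λ.(λ.0) (λ.0) (λ.0)
  step 2: λ.(λ.0) (λ.0)
  step 3: λ.λ.0

Answer: normal form = λ.λ.0  (in 3 steps)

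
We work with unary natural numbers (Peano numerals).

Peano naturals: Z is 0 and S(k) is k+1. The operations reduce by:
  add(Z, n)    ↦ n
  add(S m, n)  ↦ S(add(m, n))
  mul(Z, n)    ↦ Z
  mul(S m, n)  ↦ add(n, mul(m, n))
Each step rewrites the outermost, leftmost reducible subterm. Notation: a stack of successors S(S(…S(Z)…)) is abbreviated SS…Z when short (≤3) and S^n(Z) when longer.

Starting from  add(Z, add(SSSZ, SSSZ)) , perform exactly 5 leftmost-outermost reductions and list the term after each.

Answer: after 5 steps: S^6(Z)

Reduction:
  start: add(Z, add(SSSZ, SSSZ))
  →1  add(SSSZ, SSSZ)
  →2  S(add(SSZ, SSSZ))
  →3  S(S(add(SZ, SSSZ)))
  →4  S(S(S(add(Z, SSSZ))))
  →5  S^6(Z)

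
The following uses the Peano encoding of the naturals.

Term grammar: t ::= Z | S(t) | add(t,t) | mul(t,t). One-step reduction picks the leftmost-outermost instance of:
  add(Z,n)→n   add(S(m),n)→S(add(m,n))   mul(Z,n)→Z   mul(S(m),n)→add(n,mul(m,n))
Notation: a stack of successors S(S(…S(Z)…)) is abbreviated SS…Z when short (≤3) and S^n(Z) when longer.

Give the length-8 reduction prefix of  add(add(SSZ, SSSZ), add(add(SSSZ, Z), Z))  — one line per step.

Answer: after 8 steps: S(S(S(S(S(add(Z, add(add(SSSZ, Z), Z)))))))

Reduction:
  start: add(add(SSZ, SSSZ), add(add(SSSZ, Z), Z))
  [1] add(S(add(SZ, SSSZ)), add(add(SSSZ, Z), Z))
  [2] S(add(add(SZ, SSSZ), add(add(SSSZ, Z), Z)))
  [3] S(add(S(add(Z, SSSZ)), add(add(SSSZ, Z), Z)))
  [4] S(S(add(add(Z, SSSZ), add(add(SSSZ, Z), Z))))
  [5] S(S(add(SSSZ, add(add(SSSZ, Z), Z))))
  [6] S(S(S(add(SSZ, add(add(SSSZ, Z), Z)))))
  [7] S(S(S(S(add(SZ, add(add(SSSZ, Z), Z))))))
  [8] S(S(S(S(S(add(Z, add(add(SSSZ, Z), Z)))))))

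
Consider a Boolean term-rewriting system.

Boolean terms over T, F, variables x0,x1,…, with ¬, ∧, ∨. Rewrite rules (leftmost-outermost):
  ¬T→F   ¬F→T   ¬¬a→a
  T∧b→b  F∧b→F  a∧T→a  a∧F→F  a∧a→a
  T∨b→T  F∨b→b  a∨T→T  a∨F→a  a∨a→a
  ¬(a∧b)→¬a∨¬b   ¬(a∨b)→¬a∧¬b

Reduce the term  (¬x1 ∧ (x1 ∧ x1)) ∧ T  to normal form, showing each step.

  start: (¬x1 ∧ (x1 ∧ x1)) ∧ T
  step 1: ¬x1 ∧ (x1 ∧ x1)
  step 2: ¬x1 ∧ x1

Answer: normal form = ¬x1 ∧ x1  (in 2 steps)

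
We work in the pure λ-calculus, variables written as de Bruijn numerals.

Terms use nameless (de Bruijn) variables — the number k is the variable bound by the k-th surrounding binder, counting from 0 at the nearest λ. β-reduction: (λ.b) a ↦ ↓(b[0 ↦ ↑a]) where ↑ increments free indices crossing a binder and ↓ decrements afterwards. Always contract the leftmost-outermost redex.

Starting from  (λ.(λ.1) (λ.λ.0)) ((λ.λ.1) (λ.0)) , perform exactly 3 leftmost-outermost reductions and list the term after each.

  start: (λ.(λ.1) (λ.λ.0)) ((λ.λ.1) (λ.0))
  [1] (λ.(λ.λ.1) (λ.0)) (λ.λ.0)
  [2] (λ.λ.1) (λ.0)
  [3] λ.λ.0

Answer: after 3 steps: λ.λ.0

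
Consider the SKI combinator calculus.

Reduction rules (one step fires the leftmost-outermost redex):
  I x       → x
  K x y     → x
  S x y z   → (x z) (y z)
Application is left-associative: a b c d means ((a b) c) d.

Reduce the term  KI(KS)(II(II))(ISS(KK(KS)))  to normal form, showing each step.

Answer: normal form = SSK  (in 8 steps)

Working:
  start: KI(KS)(II(II))(ISS(KK(KS)))
  step 1: I(II(II))(ISS(KK(KS)))
  step 2: II(II)(ISS(KK(KS)))
  step 3: I(II)(ISS(KK(KS)))
  step 4: II(ISS(KK(KS)))
  step 5: I(ISS(KK(KS)))
  step 6: ISS(KK(KS))
  step 7: SS(KK(KS))
  step 8: SSK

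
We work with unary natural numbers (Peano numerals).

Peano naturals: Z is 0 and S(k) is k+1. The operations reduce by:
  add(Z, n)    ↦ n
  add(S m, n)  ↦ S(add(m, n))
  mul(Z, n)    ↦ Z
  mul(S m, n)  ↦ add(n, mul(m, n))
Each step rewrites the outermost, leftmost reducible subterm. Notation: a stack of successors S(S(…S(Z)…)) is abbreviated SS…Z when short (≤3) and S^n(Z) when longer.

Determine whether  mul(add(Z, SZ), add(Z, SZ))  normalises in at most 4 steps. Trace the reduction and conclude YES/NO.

  start: mul(add(Z, SZ), add(Z, SZ))
  step 1: mul(SZ, add(Z, SZ))
  step 2: add(add(Z, SZ), mul(Z, add(Z, SZ)))
  step 3: add(SZ, mul(Z, add(Z, SZ)))
  step 4: S(add(Z, mul(Z, add(Z, SZ))))

Answer: NO — after 4 steps the term is S(add(Z, mul(Z, add(Z, SZ)))), not yet normal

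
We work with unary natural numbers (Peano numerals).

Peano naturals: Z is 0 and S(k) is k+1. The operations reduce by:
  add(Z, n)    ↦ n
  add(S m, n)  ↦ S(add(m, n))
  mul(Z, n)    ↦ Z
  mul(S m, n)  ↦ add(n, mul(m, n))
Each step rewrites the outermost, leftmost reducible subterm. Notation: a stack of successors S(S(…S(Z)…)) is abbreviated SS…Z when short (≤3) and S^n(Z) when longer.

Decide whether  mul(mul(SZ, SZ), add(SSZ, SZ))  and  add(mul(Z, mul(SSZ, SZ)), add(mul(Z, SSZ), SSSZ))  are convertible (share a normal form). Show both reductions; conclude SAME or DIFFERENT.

Term A:
  start: mul(mul(SZ, SZ), add(SSZ, SZ))
  step 1: mul(add(SZ, mul(Z, SZ)), add(SSZ, SZ))
  step 2: mul(S(add(Z, mul(Z, SZ))), add(SSZ, SZ))
  step 3: add(add(SSZ, SZ), mul(add(Z, mul(Z, SZ)), add(SSZ, SZ)))
  step 4: add(S(add(SZ, SZ)), mul(add(Z, mul(Z, SZ)), add(SSZ, SZ)))
  step 5: S(add(add(SZ, SZ), mul(add(Z, mul(Z, SZ)), add(SSZ, SZ))))
  step 6: S(add(S(add(Z, SZ)), mul(add(Z, mul(Z, SZ)), add(SSZ, SZ))))
  step 7: S(S(add(add(Z, SZ), mul(add(Z, mul(Z, SZ)), add(SSZ, SZ)))))
  step 8: S(S(add(SZ, mul(add(Z, mul(Z, SZ)), add(SSZ, SZ)))))
  step 9: S(S(S(add(Z, mul(add(Z, mul(Z, SZ)), add(SSZ, SZ))))))
  step 10: S(S(S(mul(add(Z, mul(Z, SZ)), add(SSZ, SZ)))))
  step 11: S(S(S(mul(mul(Z, SZ), add(SSZ, SZ)))))
  step 12: S(S(S(mul(Z, add(SSZ, SZ)))))
  step 13: SSSZ

Term B:
  start: add(mul(Z, mul(SSZ, SZ)), add(mul(Z, SSZ), SSSZ))
  step 1: add(Z, add(mul(Z, SSZ), SSSZ))
  step 2: add(mul(Z, SSZ), SSSZ)
  step 3: add(Z, SSSZ)
  step 4: SSSZ

Answer: SAME — A ⇓ SSSZ, B ⇓ SSSZ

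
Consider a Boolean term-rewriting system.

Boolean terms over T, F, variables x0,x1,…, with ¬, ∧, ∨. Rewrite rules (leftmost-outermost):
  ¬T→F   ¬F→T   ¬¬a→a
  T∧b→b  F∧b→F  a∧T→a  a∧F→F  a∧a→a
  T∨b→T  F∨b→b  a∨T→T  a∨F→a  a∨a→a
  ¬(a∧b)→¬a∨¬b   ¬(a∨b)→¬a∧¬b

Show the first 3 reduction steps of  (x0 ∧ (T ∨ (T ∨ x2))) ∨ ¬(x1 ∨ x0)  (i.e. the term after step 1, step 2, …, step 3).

Answer: after 3 steps: x0 ∨ (¬x1 ∧ ¬x0)

Reduction:
  start: (x0 ∧ (T ∨ (T ∨ x2))) ∨ ¬(x1 ∨ x0)
  [1] (x0 ∧ T) ∨ ¬(x1 ∨ x0)
  [2] x0 ∨ ¬(x1 ∨ x0)
  [3] x0 ∨ (¬x1 ∧ ¬x0)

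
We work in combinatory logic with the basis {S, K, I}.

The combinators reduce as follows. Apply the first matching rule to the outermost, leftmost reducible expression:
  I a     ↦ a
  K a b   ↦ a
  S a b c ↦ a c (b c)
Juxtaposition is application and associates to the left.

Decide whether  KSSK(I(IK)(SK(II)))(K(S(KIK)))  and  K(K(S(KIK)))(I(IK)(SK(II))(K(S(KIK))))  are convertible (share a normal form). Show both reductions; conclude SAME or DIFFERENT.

Term A:
  start: KSSK(I(IK)(SK(II)))(K(S(KIK)))
  →1  SK(I(IK)(SK(II)))(K(S(KIK)))
  →2  K(K(S(KIK)))(I(IK)(SK(II))(K(S(KIK))))
  →3  K(S(KIK))
  →4  K(SI)

Term B:
  start: K(K(S(KIK)))(I(IK)(SK(II))(K(S(KIK))))
  →1  K(S(KIK))
  →2  K(SI)

Answer: SAME — A ⇓ K(SI), B ⇓ K(SI)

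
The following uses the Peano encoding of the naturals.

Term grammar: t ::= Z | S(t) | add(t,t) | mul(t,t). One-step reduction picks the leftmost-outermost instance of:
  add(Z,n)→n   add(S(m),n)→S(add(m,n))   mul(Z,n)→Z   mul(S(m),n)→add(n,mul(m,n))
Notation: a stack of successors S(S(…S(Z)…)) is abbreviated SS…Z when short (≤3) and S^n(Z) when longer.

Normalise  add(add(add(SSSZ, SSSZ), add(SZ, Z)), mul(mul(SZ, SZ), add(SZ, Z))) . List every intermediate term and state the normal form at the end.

  start: add(add(add(SSSZ, SSSZ), add(SZ, Z)), mul(mul(SZ, SZ), add(SZ, Z)))
  →1  add(add(S(add(SSZ, SSSZ)), add(SZ, Z)), mul(mul(SZ, SZ), add(SZ, Z)))
  →2  add(S(add(add(SSZ, SSSZ), add(SZ, Z))), mul(mul(SZ, SZ), add(SZ, Z)))
  →3  S(add(add(add(SSZ, SSSZ), add(SZ, Z)), mul(mul(SZ, SZ), add(SZ, Z))))
  →4  S(add(add(S(add(SZ, SSSZ)), add(SZ, Z)), mul(mul(SZ, SZ), add(SZ, Z))))
  →5  S(add(S(add(add(SZ, SSSZ), add(SZ, Z))), mul(mul(SZ, SZ), add(SZ, Z))))
  →6  S(S(add(add(add(SZ, SSSZ), add(SZ, Z)), mul(mul(SZ, SZ), add(SZ, Z)))))
  →7  S(S(add(add(S(add(Z, SSSZ)), add(SZ, Z)), mul(mul(SZ, SZ), add(SZ, Z)))))
  →8  S(S(add(S(add(add(Z, SSSZ), add(SZ, Z))), mul(mul(SZ, SZ), add(SZ, Z)))))
  →9  S(S(S(add(add(add(Z, SSSZ), add(SZ, Z)), mul(mul(SZ, SZ), add(SZ, Z))))))
  →10  S(S(S(add(add(SSSZ, add(SZ, Z)), mul(mul(SZ, SZ), add(SZ, Z))))))
  →11  S(S(S(add(S(add(SSZ, add(SZ, Z))), mul(mul(SZ, SZ), add(SZ, Z))))))
  →12  S(S(S(S(add(add(SSZ, add(SZ, Z)), mul(mul(SZ, SZ), add(SZ, Z)))))))
  →13  S(S(S(S(add(S(add(SZ, add(SZ, Z))), mul(mul(SZ, SZ), add(SZ, Z)))))))
  →14  S(S(S(S(S(add(add(SZ, add(SZ, Z)), mul(mul(SZ, SZ), add(SZ, Z))))))))
  →15  S(S(S(S(S(add(S(add(Z, add(SZ, Z))), mul(mul(SZ, SZ), add(SZ, Z))))))))
  →16  S(S(S(S(S(S(add(add(Z, add(SZ, Z)), mul(mul(SZ, SZ), add(SZ, Z)))))))))
  →17  S(S(S(S(S(S(add(add(SZ, Z), mul(mul(SZ, SZ), add(SZ, Z)))))))))
  →18  S(S(S(S(S(S(add(S(add(Z, Z)), mul(mul(SZ, SZ), add(SZ, Z)))))))))
  →19  S(S(S(S(S(S(S(add(add(Z, Z), mul(mul(SZ, SZ), add(SZ, Z))))))))))
  →20  S(S(S(S(S(S(S(add(Z, mul(mul(SZ, SZ), add(SZ, Z))))))))))
  →21  S(S(S(S(S(S(S(mul(mul(SZ, SZ), add(SZ, Z)))))))))
  →22  S(S(S(S(S(S(S(mul(add(SZ, mul(Z, SZ)), add(SZ, Z)))))))))
  →23  S(S(S(S(S(S(S(mul(S(add(Z, mul(Z, SZ))), add(SZ, Z)))))))))
  →24  S(S(S(S(S(S(S(add(add(SZ, Z), mul(add(Z, mul(Z, SZ)), add(SZ, Z))))))))))
  →25  S(S(S(S(S(S(S(add(S(add(Z, Z)), mul(add(Z, mul(Z, SZ)), add(SZ, Z))))))))))
  →26  S(S(S(S(S(S(S(S(add(add(Z, Z), mul(add(Z, mul(Z, SZ)), add(SZ, Z)))))))))))
  →27  S(S(S(S(S(S(S(S(add(Z, mul(add(Z, mul(Z, SZ)), add(SZ, Z)))))))))))
  →28  S(S(S(S(S(S(S(S(mul(add(Z, mul(Z, SZ)), add(SZ, Z))))))))))
  →29  S(S(S(S(S(S(S(S(mul(mul(Z, SZ), add(SZ, Z))))))))))
  →30  S(S(S(S(S(S(S(S(mul(Z, add(SZ, Z))))))))))
  →31  S^8(Z)

Answer: normal form = S^8(Z)  (in 31 steps)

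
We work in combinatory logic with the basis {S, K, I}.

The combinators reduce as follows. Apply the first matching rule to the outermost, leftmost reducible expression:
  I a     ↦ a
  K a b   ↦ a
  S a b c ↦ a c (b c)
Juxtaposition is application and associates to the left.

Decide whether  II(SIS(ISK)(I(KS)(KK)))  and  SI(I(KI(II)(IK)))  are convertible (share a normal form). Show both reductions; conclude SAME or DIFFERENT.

Answer: DIFFERENT — A ⇓ S, B ⇓ SIK

Reduction:
Term A:
  start: II(SIS(ISK)(I(KS)(KK)))
  →1  I(SIS(ISK)(I(KS)(KK)))
  →2  SIS(ISK)(I(KS)(KK))
  →3  I(ISK)(S(ISK))(I(KS)(KK))
  →4  ISK(S(ISK))(I(KS)(KK))
  →5  SK(S(ISK))(I(KS)(KK))
  →6  K(I(KS)(KK))(S(ISK)(I(KS)(KK)))
  →7  I(KS)(KK)
  →8  KS(KK)
  →9  S

Term B:
  start: SI(I(KI(II)(IK)))
  →1  SI(KI(II)(IK))
  →2  SI(I(IK))
  →3  SI(IK)
  →4  SIK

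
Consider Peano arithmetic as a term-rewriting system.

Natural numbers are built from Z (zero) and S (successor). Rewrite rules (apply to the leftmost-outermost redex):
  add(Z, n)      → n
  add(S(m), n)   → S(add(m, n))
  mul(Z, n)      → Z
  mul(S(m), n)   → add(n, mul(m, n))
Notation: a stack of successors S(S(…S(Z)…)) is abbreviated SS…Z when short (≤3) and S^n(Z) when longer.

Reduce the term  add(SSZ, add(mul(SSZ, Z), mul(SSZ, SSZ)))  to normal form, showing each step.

  start: add(SSZ, add(mul(SSZ, Z), mul(SSZ, SSZ)))
  [1] S(add(SZ, add(mul(SSZ, Z), mul(SSZ, SSZ))))
  [2] S(S(add(Z, add(mul(SSZ, Z), mul(SSZ, SSZ)))))
  [3] S(S(add(mul(SSZ, Z), mul(SSZ, SSZ))))
  [4] S(S(add(add(Z, mul(SZ, Z)), mul(SSZ, SSZ))))
  [5] S(S(add(mul(SZ, Z), mul(SSZ, SSZ))))
  [6] S(S(add(add(Z, mul(Z, Z)), mul(SSZ, SSZ))))
  [7] S(S(add(mul(Z, Z), mul(SSZ, SSZ))))
  [8] S(S(add(Z, mul(SSZ, SSZ))))
  [9] S(S(mul(SSZ, SSZ)))
  [10] S(S(add(SSZ, mul(SZ, SSZ))))
  [11] S(S(S(add(SZ, mul(SZ, SSZ)))))
  [12] S(S(S(S(add(Z, mul(SZ, SSZ))))))
  [13] S(S(S(S(mul(SZ, SSZ)))))
  [14] S(S(S(S(add(SSZ, mul(Z, SSZ))))))
  [15] S(S(S(S(S(add(SZ, mul(Z, SSZ)))))))
  [16] S(S(S(S(S(S(add(Z, mul(Z, SSZ))))))))
  [17] S(S(S(S(S(S(mul(Z, SSZ)))))))
  [18] S^6(Z)

Answer: normal form = S^6(Z)  (in 18 steps)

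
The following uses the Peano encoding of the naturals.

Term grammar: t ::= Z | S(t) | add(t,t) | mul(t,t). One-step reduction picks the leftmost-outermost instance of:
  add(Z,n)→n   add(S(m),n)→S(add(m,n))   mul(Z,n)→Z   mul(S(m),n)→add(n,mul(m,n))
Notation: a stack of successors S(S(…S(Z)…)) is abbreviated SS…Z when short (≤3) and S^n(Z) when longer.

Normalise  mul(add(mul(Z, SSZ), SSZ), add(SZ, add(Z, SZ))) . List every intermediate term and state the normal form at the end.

  start: mul(add(mul(Z, SSZ), SSZ), add(SZ, add(Z, SZ)))
  [1] mul(add(Z, SSZ), add(SZ, add(Z, SZ)))
  [2] mul(SSZ, add(SZ, add(Z, SZ)))
  [3] add(add(SZ, add(Z, SZ)), mul(SZ, add(SZ, add(Z, SZ))))
  [4] add(S(add(Z, add(Z, SZ))), mul(SZ, add(SZ, add(Z, SZ))))
  [5] S(add(add(Z, add(Z, SZ)), mul(SZ, add(SZ, add(Z, SZ)))))
  [6] S(add(add(Z, SZ), mul(SZ, add(SZ, add(Z, SZ)))))
  [7] S(add(SZ, mul(SZ, add(SZ, add(Z, SZ)))))
  [8] S(S(add(Z, mul(SZ, add(SZ, add(Z, SZ))))))
  [9] S(S(mul(SZ, add(SZ, add(Z, SZ)))))
  [10] S(S(add(add(SZ, add(Z, SZ)), mul(Z, add(SZ, add(Z, SZ))))))
  [11] S(S(add(S(add(Z, add(Z, SZ))), mul(Z, add(SZ, add(Z, SZ))))))
  [12] S(S(S(add(add(Z, add(Z, SZ)), mul(Z, add(SZ, add(Z, SZ)))))))
  [13] S(S(S(add(add(Z, SZ), mul(Z, add(SZ, add(Z, SZ)))))))
  [14] S(S(S(add(SZ, mul(Z, add(SZ, add(Z, SZ)))))))
  [15] S(S(S(S(add(Z, mul(Z, add(SZ, add(Z, SZ))))))))
  [16] S(S(S(S(mul(Z, add(SZ, add(Z, SZ)))))))
  [17] S^4(Z)

Answer: normal form = S^4(Z)  (in 17 steps)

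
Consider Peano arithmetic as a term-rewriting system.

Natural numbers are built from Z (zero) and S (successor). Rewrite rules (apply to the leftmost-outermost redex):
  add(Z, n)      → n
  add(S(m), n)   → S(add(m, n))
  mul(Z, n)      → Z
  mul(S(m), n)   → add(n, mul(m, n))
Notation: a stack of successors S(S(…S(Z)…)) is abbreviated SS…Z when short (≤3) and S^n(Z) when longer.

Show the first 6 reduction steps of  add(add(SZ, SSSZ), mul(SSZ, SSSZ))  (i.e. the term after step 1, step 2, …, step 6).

Answer: after 6 steps: S(S(S(S(add(Z, mul(SSZ, SSSZ))))))

Reduction:
  start: add(add(SZ, SSSZ), mul(SSZ, SSSZ))
  step 1: add(S(add(Z, SSSZ)), mul(SSZ, SSSZ))
  step 2: S(add(add(Z, SSSZ), mul(SSZ, SSSZ)))
  step 3: S(add(SSSZ, mul(SSZ, SSSZ)))
  step 4: S(S(add(SSZ, mul(SSZ, SSSZ))))
  step 5: S(S(S(add(SZ, mul(SSZ, SSSZ)))))
  step 6: S(S(S(S(add(Z, mul(SSZ, SSSZ))))))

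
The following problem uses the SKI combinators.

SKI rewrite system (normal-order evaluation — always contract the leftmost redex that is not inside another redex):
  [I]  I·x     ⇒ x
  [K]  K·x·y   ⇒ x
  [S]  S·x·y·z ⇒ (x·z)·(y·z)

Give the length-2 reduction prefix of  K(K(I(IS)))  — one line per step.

Answer: after 2 steps: K(KS)

Working:
  start: K(K(I(IS)))
  [1] K(K(IS))
  [2] K(KS)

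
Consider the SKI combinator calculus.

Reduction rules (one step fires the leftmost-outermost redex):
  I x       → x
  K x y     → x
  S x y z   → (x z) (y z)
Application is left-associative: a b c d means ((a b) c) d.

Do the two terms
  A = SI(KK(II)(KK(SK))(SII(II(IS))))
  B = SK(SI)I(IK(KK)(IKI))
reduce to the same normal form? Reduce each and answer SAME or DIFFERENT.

Term A:
  start: SI(KK(II)(KK(SK))(SII(II(IS))))
  →1  SI(K(KK(SK))(SII(II(IS))))
  →2  SI(KK(SK))
  →3  SIK

Term B:
  start: SK(SI)I(IK(KK)(IKI))
  →1  KI(SII)(IK(KK)(IKI))
  →2  I(IK(KK)(IKI))
  →3  IK(KK)(IKI)
  →4  K(KK)(IKI)
  →5  KK

Answer: DIFFERENT — A ⇓ SIK, B ⇓ KK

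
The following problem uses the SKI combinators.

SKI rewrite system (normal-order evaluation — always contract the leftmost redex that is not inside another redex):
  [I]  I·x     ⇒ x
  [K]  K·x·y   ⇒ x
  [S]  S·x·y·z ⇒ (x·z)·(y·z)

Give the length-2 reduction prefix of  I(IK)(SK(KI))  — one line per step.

Answer: after 2 steps: K(SK(KI))

Derivation:
  start: I(IK)(SK(KI))
  →1  IK(SK(KI))
  →2  K(SK(KI))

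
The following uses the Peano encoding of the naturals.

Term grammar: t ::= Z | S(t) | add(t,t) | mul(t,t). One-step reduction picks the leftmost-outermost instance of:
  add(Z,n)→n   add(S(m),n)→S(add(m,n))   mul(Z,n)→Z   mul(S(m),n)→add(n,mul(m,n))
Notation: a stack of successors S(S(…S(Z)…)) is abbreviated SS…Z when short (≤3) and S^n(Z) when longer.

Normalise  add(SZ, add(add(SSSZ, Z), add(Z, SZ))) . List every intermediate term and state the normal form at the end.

Answer: normal form = S^5(Z)  (in 11 steps)

Derivation:
  start: add(SZ, add(add(SSSZ, Z), add(Z, SZ)))
  step 1: S(add(Z, add(add(SSSZ, Z), add(Z, SZ))))
  step 2: S(add(add(SSSZ, Z), add(Z, SZ)))
  step 3: S(add(S(add(SSZ, Z)), add(Z, SZ)))
  step 4: S(S(add(add(SSZ, Z), add(Z, SZ))))
  step 5: S(S(add(S(add(SZ, Z)), add(Z, SZ))))
  step 6: S(S(S(add(add(SZ, Z), add(Z, SZ)))))
  step 7: S(S(S(add(S(add(Z, Z)), add(Z, SZ)))))
  step 8: S(S(S(S(add(add(Z, Z), add(Z, SZ))))))
  step 9: S(S(S(S(add(Z, add(Z, SZ))))))
  step 10: S(S(S(S(add(Z, SZ)))))
  step 11: S^5(Z)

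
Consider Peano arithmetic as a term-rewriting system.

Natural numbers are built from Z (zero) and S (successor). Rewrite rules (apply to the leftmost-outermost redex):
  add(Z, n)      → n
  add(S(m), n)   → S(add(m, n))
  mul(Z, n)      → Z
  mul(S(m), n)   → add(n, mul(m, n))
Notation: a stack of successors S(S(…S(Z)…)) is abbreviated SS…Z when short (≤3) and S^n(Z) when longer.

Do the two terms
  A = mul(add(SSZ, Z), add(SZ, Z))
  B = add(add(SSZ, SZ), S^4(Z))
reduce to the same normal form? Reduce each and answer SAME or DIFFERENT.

Answer: DIFFERENT — A ⇓ SSZ, B ⇓ S^7(Z)

Reduction:
Term A:
  start: mul(add(SSZ, Z), add(SZ, Z))
  →1  mul(S(add(SZ, Z)), add(SZ, Z))
  →2  add(add(SZ, Z), mul(add(SZ, Z), add(SZ, Z)))
  →3  add(S(add(Z, Z)), mul(add(SZ, Z), add(SZ, Z)))
  →4  S(add(add(Z, Z), mul(add(SZ, Z), add(SZ, Z))))
  →5  S(add(Z, mul(add(SZ, Z), add(SZ, Z))))
  →6  S(mul(add(SZ, Z), add(SZ, Z)))
  →7  S(mul(S(add(Z, Z)), add(SZ, Z)))
  →8  S(add(add(SZ, Z), mul(add(Z, Z), add(SZ, Z))))
  →9  S(add(S(add(Z, Z)), mul(add(Z, Z), add(SZ, Z))))
  →10  S(S(add(add(Z, Z), mul(add(Z, Z), add(SZ, Z)))))
  →11  S(S(add(Z, mul(add(Z, Z), add(SZ, Z)))))
  →12  S(S(mul(add(Z, Z), add(SZ, Z))))
  →13  S(S(mul(Z, add(SZ, Z))))
  →14  SSZ

Term B:
  start: add(add(SSZ, SZ), S^4(Z))
  →1  add(S(add(SZ, SZ)), S^4(Z))
  →2  S(add(add(SZ, SZ), S^4(Z)))
  →3  S(add(S(add(Z, SZ)), S^4(Z)))
  →4  S(S(add(add(Z, SZ), S^4(Z))))
  →5  S(S(add(SZ, S^4(Z))))
  →6  S(S(S(add(Z, S^4(Z)))))
  →7  S^7(Z)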